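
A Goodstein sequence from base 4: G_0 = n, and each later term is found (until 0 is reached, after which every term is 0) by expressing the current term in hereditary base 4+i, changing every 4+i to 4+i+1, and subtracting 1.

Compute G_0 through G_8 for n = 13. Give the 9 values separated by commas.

base 4: 13 = 3·4 + 1; at 5: 3·5 + 1 = 16; next = 15
base 5: 15 = 3·5; at 6: 3·6 = 18; next = 17
base 6: 17 = 2·6 + 5; at 7: 2·7 + 5 = 19; next = 18
base 7: 18 = 2·7 + 4; at 8: 2·8 + 4 = 20; next = 19
base 8: 19 = 2·8 + 3; at 9: 2·9 + 3 = 21; next = 20
base 9: 20 = 2·9 + 2; at 10: 2·10 + 2 = 22; next = 21
base 10: 21 = 2·10 + 1; at 11: 2·11 + 1 = 23; next = 22
base 11: 22 = 2·11; at 12: 2·12 = 24; next = 23

13, 15, 17, 18, 19, 20, 21, 22, 23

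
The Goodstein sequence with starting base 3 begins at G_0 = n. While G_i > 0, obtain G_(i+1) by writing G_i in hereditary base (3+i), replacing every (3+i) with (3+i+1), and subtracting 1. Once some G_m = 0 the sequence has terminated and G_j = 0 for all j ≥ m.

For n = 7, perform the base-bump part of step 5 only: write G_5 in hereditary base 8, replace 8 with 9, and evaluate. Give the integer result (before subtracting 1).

(0) 7|_3 = 2·3 + 1 ↦ 2·4 + 1|_4 = 9 ⇒ 8
(1) 8|_4 = 2·4 ↦ 2·5|_5 = 10 ⇒ 9
(2) 9|_5 = 5 + 4 ↦ 6 + 4|_6 = 10 ⇒ 9
(3) 9|_6 = 6 + 3 ↦ 7 + 3|_7 = 10 ⇒ 9
(4) 9|_7 = 7 + 2 ↦ 8 + 2|_8 = 10 ⇒ 9
(5) 9|_8 = 8 + 1 ↦ 9 + 1|_9 = 10 ⇒ 9

10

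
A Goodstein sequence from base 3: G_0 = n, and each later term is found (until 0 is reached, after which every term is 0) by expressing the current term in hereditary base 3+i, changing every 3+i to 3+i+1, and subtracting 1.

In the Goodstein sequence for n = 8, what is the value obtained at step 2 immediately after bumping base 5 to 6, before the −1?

G_0 = 8. HB_3(8) = 2·3 + 2. Bump = 10. G_1 = 9.
G_1 = 9. HB_4(9) = 2·4 + 1. Bump = 11. G_2 = 10.

12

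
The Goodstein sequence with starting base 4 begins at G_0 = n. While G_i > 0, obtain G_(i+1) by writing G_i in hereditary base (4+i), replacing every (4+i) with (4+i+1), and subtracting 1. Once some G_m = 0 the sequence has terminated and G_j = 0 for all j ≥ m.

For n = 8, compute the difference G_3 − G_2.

0

[0] 8 ≡ 2·4 (base 4). Lift 5: 10. −1: 9.
[1] 9 ≡ 5 + 4 (base 5). Lift 6: 10. −1: 9.
[2] 9 ≡ 6 + 3 (base 6). Lift 7: 10. −1: 9.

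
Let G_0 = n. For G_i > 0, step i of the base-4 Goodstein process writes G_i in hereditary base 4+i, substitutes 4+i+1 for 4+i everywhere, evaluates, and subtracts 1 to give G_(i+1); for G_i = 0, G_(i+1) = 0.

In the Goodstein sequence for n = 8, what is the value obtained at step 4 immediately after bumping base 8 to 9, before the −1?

10

i=0: 8 = 2·4 (b=4); 4→5: 2·5 = 10; 10−1 = 9
i=1: 9 = 5 + 4 (b=5); 5→6: 6 + 4 = 10; 10−1 = 9
i=2: 9 = 6 + 3 (b=6); 6→7: 7 + 3 = 10; 10−1 = 9
i=3: 9 = 7 + 2 (b=7); 7→8: 8 + 2 = 10; 10−1 = 9
i=4: 9 = 8 + 1 (b=8); 8→9: 9 + 1 = 10; 10−1 = 9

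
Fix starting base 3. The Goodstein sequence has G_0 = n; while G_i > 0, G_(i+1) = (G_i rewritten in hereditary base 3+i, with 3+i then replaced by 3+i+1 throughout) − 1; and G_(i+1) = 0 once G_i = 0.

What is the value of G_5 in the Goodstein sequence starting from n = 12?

G_0=12  [base 3] 3^2 + 3  →[3↦4]→  4^2 + 4 = 20  −1 ⇒ G_1=19
G_1=19  [base 4] 4^2 + 3  →[4↦5]→  5^2 + 3 = 28  −1 ⇒ G_2=27
G_2=27  [base 5] 5^2 + 2  →[5↦6]→  6^2 + 2 = 38  −1 ⇒ G_3=37
G_3=37  [base 6] 6^2 + 1  →[6↦7]→  7^2 + 1 = 50  −1 ⇒ G_4=49
G_4=49  [base 7] 7^2  →[7↦8]→  8^2 = 64  −1 ⇒ G_5=63
G_5=63  [base 8] 7·8 + 7  →[8↦9]→  7·9 + 7 = 70  −1 ⇒ G_6=69

63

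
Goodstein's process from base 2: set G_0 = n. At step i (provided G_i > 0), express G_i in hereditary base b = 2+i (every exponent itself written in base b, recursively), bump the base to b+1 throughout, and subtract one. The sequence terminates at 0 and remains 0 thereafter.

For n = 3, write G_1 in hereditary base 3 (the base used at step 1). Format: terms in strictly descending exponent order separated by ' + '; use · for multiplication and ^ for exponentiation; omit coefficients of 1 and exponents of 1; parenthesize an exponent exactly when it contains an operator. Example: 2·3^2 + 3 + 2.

3 —HB2→ 2 + 1 —bump→ 3 + 1 = 4 —(−1)→ 3
3 —HB3→ 3 —bump→ 4 = 4 —(−1)→ 3

3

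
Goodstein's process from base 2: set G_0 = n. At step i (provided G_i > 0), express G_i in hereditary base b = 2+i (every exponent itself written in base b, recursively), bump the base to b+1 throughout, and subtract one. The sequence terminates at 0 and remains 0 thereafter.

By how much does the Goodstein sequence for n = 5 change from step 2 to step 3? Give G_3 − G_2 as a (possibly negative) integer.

212

(0) 5|_2 = 2^2 + 1 ↦ 3^3 + 1|_3 = 28 ⇒ 27
(1) 27|_3 = 3^3 ↦ 4^4|_4 = 256 ⇒ 255
(2) 255|_4 = 3·4^3 + 3·4^2 + 3·4 + 3 ↦ 3·5^3 + 3·5^2 + 3·5 + 3|_5 = 468 ⇒ 467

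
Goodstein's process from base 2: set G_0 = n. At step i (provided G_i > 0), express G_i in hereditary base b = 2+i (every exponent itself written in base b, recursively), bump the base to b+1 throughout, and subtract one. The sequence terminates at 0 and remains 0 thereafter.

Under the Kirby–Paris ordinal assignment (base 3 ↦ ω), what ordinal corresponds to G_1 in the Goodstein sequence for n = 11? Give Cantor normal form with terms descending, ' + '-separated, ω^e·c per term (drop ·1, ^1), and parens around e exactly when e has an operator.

ω^(ω + 1) + ω

i=0: 11 = 2^(2 + 1) + 2 + 1 (b=2); 2→3: 3^(3 + 1) + 3 + 1 = 85; 85−1 = 84
i=1: 84 = 3^(3 + 1) + 3 (b=3); 3→4: 4^(4 + 1) + 4 = 1028; 1028−1 = 1027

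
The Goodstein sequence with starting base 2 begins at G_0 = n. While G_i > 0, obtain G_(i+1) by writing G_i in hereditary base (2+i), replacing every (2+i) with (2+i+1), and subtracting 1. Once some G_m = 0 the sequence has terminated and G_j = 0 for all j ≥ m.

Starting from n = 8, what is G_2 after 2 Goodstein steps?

553

step 0: 8 = 2^(2 + 1); sub 3 for 2: 3^(3 + 1); = 81; G_1 = 81−1 = 80
step 1: 80 = 2·3^3 + 2·3^2 + 2·3 + 2; sub 4 for 3: 2·4^4 + 2·4^2 + 2·4 + 2; = 554; G_2 = 554−1 = 553
step 2: 553 = 2·4^4 + 2·4^2 + 2·4 + 1; sub 5 for 4: 2·5^5 + 2·5^2 + 2·5 + 1; = 6311; G_3 = 6311−1 = 6310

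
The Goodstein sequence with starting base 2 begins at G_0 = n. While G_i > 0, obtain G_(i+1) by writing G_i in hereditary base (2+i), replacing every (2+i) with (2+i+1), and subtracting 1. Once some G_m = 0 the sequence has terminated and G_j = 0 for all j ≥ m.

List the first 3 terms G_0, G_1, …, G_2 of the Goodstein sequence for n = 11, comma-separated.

11, 84, 1027

step 0: 11 = 2^(2 + 1) + 2 + 1; sub 3 for 2: 3^(3 + 1) + 3 + 1; = 85; G_1 = 85−1 = 84
step 1: 84 = 3^(3 + 1) + 3; sub 4 for 3: 4^(4 + 1) + 4; = 1028; G_2 = 1028−1 = 1027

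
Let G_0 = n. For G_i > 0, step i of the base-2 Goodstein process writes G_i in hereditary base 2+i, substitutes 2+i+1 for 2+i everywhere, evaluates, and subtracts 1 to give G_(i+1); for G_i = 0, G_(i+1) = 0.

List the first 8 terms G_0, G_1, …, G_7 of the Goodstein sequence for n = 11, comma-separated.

(0) 11|_2 = 2^(2 + 1) + 2 + 1 ↦ 3^(3 + 1) + 3 + 1|_3 = 85 ⇒ 84
(1) 84|_3 = 3^(3 + 1) + 3 ↦ 4^(4 + 1) + 4|_4 = 1028 ⇒ 1027
(2) 1027|_4 = 4^(4 + 1) + 3 ↦ 5^(5 + 1) + 3|_5 = 15628 ⇒ 15627
(3) 15627|_5 = 5^(5 + 1) + 2 ↦ 6^(6 + 1) + 2|_6 = 279938 ⇒ 279937
(4) 279937|_6 = 6^(6 + 1) + 1 ↦ 7^(7 + 1) + 1|_7 = 5764802 ⇒ 5764801
(5) 5764801|_7 = 7^(7 + 1) ↦ 8^(8 + 1)|_8 = 134217728 ⇒ 134217727
(6) 134217727|_8 = 7·8^8 + 7·8^7 + 7·8^6 + 7·8^5 + 7·8^4 + 7·8^3 + 7·8^2 + 7·8 + 7 ↦ 7·9^9 + 7·9^7 + 7·9^6 + 7·9^5 + 7·9^4 + 7·9^3 + 7·9^2 + 7·9 + 7|_9 = 2749609303 ⇒ 2749609302

11, 84, 1027, 15627, 279937, 5764801, 134217727, 2749609302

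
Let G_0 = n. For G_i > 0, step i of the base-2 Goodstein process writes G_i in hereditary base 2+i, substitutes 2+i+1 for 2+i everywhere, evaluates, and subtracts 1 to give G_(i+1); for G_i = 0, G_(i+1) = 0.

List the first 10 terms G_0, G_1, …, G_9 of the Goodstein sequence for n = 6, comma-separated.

6, 29, 257, 3125, 46655, 98039, 187243, 332147, 555551, 885775

i=0: 6 = 2^2 + 2 (b=2); 2→3: 3^3 + 3 = 30; 30−1 = 29
i=1: 29 = 3^3 + 2 (b=3); 3→4: 4^4 + 2 = 258; 258−1 = 257
i=2: 257 = 4^4 + 1 (b=4); 4→5: 5^5 + 1 = 3126; 3126−1 = 3125
i=3: 3125 = 5^5 (b=5); 5→6: 6^6 = 46656; 46656−1 = 46655
i=4: 46655 = 5·6^5 + 5·6^4 + 5·6^3 + 5·6^2 + 5·6 + 5 (b=6); 6→7: 5·7^5 + 5·7^4 + 5·7^3 + 5·7^2 + 5·7 + 5 = 98040; 98040−1 = 98039
i=5: 98039 = 5·7^5 + 5·7^4 + 5·7^3 + 5·7^2 + 5·7 + 4 (b=7); 7→8: 5·8^5 + 5·8^4 + 5·8^3 + 5·8^2 + 5·8 + 4 = 187244; 187244−1 = 187243
i=6: 187243 = 5·8^5 + 5·8^4 + 5·8^3 + 5·8^2 + 5·8 + 3 (b=8); 8→9: 5·9^5 + 5·9^4 + 5·9^3 + 5·9^2 + 5·9 + 3 = 332148; 332148−1 = 332147
i=7: 332147 = 5·9^5 + 5·9^4 + 5·9^3 + 5·9^2 + 5·9 + 2 (b=9); 9→10: 5·10^5 + 5·10^4 + 5·10^3 + 5·10^2 + 5·10 + 2 = 555552; 555552−1 = 555551
i=8: 555551 = 5·10^5 + 5·10^4 + 5·10^3 + 5·10^2 + 5·10 + 1 (b=10); 10→11: 5·11^5 + 5·11^4 + 5·11^3 + 5·11^2 + 5·11 + 1 = 885776; 885776−1 = 885775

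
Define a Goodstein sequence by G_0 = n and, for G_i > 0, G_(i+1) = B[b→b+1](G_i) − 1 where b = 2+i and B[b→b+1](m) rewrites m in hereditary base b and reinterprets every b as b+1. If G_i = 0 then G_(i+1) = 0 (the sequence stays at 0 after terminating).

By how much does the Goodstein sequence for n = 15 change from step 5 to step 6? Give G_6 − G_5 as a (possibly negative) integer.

i=0: 15 = 2^(2 + 1) + 2^2 + 2 + 1 (b=2); 2→3: 3^(3 + 1) + 3^3 + 3 + 1 = 112; 112−1 = 111
i=1: 111 = 3^(3 + 1) + 3^3 + 3 (b=3); 3→4: 4^(4 + 1) + 4^4 + 4 = 1284; 1284−1 = 1283
i=2: 1283 = 4^(4 + 1) + 4^4 + 3 (b=4); 4→5: 5^(5 + 1) + 5^5 + 3 = 18753; 18753−1 = 18752
i=3: 18752 = 5^(5 + 1) + 5^5 + 2 (b=5); 5→6: 6^(6 + 1) + 6^6 + 2 = 326594; 326594−1 = 326593
i=4: 326593 = 6^(6 + 1) + 6^6 + 1 (b=6); 6→7: 7^(7 + 1) + 7^7 + 1 = 6588345; 6588345−1 = 6588344
i=5: 6588344 = 7^(7 + 1) + 7^7 (b=7); 7→8: 8^(8 + 1) + 8^8 = 150994944; 150994944−1 = 150994943

144406599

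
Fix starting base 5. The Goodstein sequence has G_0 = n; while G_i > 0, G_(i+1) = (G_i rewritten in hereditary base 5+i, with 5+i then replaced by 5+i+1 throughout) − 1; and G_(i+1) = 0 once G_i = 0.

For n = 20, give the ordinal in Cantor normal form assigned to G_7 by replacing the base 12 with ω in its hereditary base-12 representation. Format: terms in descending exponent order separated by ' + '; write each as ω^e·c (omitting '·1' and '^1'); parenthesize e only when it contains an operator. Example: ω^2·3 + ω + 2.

ω·2 + 11

20 —HB5→ 4·5 —bump→ 4·6 = 24 —(−1)→ 23
23 —HB6→ 3·6 + 5 —bump→ 3·7 + 5 = 26 —(−1)→ 25
25 —HB7→ 3·7 + 4 —bump→ 3·8 + 4 = 28 —(−1)→ 27
27 —HB8→ 3·8 + 3 —bump→ 3·9 + 3 = 30 —(−1)→ 29
29 —HB9→ 3·9 + 2 —bump→ 3·10 + 2 = 32 —(−1)→ 31
31 —HB10→ 3·10 + 1 —bump→ 3·11 + 1 = 34 —(−1)→ 33
33 —HB11→ 3·11 —bump→ 3·12 = 36 —(−1)→ 35
35 —HB12→ 2·12 + 11 —bump→ 2·13 + 11 = 37 —(−1)→ 36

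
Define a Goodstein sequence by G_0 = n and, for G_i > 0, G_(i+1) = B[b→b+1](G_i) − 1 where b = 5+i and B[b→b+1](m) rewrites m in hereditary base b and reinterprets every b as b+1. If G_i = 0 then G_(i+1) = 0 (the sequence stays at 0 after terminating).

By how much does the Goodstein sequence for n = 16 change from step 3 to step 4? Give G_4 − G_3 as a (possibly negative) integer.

i=0: 16 = 3·5 + 1 (b=5); 5→6: 3·6 + 1 = 19; 19−1 = 18
i=1: 18 = 3·6 (b=6); 6→7: 3·7 = 21; 21−1 = 20
i=2: 20 = 2·7 + 6 (b=7); 7→8: 2·8 + 6 = 22; 22−1 = 21
i=3: 21 = 2·8 + 5 (b=8); 8→9: 2·9 + 5 = 23; 23−1 = 22

1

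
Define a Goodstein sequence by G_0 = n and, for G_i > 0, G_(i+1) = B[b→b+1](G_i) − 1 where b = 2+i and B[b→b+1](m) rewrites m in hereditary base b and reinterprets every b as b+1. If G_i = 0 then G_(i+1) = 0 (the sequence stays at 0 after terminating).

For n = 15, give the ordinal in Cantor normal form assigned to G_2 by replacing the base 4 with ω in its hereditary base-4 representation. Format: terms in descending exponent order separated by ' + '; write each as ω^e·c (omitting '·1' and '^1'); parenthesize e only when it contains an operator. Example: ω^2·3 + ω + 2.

ω^(ω + 1) + ω^ω + 3

base 2: 15 = 2^(2 + 1) + 2^2 + 2 + 1; at 3: 3^(3 + 1) + 3^3 + 3 + 1 = 112; next = 111
base 3: 111 = 3^(3 + 1) + 3^3 + 3; at 4: 4^(4 + 1) + 4^4 + 4 = 1284; next = 1283
base 4: 1283 = 4^(4 + 1) + 4^4 + 3; at 5: 5^(5 + 1) + 5^5 + 3 = 18753; next = 18752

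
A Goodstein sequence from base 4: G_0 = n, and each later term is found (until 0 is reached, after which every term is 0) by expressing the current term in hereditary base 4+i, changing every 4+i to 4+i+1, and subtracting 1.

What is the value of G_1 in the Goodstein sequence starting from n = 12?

G_0=12  [base 4] 3·4  →[4↦5]→  3·5 = 15  −1 ⇒ G_1=14
G_1=14  [base 5] 2·5 + 4  →[5↦6]→  2·6 + 4 = 16  −1 ⇒ G_2=15

14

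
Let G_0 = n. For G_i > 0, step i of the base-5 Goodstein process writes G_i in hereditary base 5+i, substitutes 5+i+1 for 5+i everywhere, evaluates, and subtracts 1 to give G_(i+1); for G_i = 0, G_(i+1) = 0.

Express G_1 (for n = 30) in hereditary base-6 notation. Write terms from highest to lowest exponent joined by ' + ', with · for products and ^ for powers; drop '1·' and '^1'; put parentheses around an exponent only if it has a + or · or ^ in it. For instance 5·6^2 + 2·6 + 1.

step 0: 30 = 5^2 + 5; sub 6 for 5: 6^2 + 6; = 42; G_1 = 42−1 = 41
step 1: 41 = 6^2 + 5; sub 7 for 6: 7^2 + 5; = 54; G_2 = 54−1 = 53

6^2 + 5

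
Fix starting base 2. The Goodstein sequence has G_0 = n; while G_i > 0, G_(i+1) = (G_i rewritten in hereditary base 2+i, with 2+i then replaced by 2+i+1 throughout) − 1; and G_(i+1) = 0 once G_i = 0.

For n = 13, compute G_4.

13 —HB2→ 2^(2 + 1) + 2^2 + 1 —bump→ 3^(3 + 1) + 3^3 + 1 = 109 —(−1)→ 108
108 —HB3→ 3^(3 + 1) + 3^3 —bump→ 4^(4 + 1) + 4^4 = 1280 —(−1)→ 1279
1279 —HB4→ 4^(4 + 1) + 3·4^3 + 3·4^2 + 3·4 + 3 —bump→ 5^(5 + 1) + 3·5^3 + 3·5^2 + 3·5 + 3 = 16093 —(−1)→ 16092
16092 —HB5→ 5^(5 + 1) + 3·5^3 + 3·5^2 + 3·5 + 2 —bump→ 6^(6 + 1) + 3·6^3 + 3·6^2 + 3·6 + 2 = 280712 —(−1)→ 280711
280711 —HB6→ 6^(6 + 1) + 3·6^3 + 3·6^2 + 3·6 + 1 —bump→ 7^(7 + 1) + 3·7^3 + 3·7^2 + 3·7 + 1 = 5765999 —(−1)→ 5765998

280711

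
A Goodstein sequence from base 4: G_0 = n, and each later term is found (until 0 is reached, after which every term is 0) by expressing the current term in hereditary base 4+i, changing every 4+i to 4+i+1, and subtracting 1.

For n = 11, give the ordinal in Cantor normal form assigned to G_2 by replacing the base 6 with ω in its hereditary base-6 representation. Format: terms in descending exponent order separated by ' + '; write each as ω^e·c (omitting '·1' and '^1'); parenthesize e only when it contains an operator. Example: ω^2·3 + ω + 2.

ω·2 + 1

G_0 = 11. HB_4(11) = 2·4 + 3. Bump = 13. G_1 = 12.
G_1 = 12. HB_5(12) = 2·5 + 2. Bump = 14. G_2 = 13.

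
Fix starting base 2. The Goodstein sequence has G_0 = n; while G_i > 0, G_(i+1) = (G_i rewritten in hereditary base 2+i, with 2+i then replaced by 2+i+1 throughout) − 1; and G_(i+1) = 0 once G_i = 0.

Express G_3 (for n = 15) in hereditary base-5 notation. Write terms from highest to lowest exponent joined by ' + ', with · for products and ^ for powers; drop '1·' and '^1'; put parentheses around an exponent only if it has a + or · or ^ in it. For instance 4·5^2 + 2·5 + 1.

5^(5 + 1) + 5^5 + 2

(0) 15|_2 = 2^(2 + 1) + 2^2 + 2 + 1 ↦ 3^(3 + 1) + 3^3 + 3 + 1|_3 = 112 ⇒ 111
(1) 111|_3 = 3^(3 + 1) + 3^3 + 3 ↦ 4^(4 + 1) + 4^4 + 4|_4 = 1284 ⇒ 1283
(2) 1283|_4 = 4^(4 + 1) + 4^4 + 3 ↦ 5^(5 + 1) + 5^5 + 3|_5 = 18753 ⇒ 18752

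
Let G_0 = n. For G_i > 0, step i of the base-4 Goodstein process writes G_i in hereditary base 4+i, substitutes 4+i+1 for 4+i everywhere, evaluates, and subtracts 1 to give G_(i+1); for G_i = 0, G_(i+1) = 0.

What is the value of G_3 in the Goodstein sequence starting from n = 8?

9

(0) 8|_4 = 2·4 ↦ 2·5|_5 = 10 ⇒ 9
(1) 9|_5 = 5 + 4 ↦ 6 + 4|_6 = 10 ⇒ 9
(2) 9|_6 = 6 + 3 ↦ 7 + 3|_7 = 10 ⇒ 9
(3) 9|_7 = 7 + 2 ↦ 8 + 2|_8 = 10 ⇒ 9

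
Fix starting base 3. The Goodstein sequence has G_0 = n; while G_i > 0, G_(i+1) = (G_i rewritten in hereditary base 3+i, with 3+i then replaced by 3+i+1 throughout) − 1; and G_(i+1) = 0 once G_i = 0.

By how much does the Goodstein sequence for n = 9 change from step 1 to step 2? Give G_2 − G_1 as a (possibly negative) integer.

2

step 0: 9 = 3^2; sub 4 for 3: 4^2; = 16; G_1 = 16−1 = 15
step 1: 15 = 3·4 + 3; sub 5 for 4: 3·5 + 3; = 18; G_2 = 18−1 = 17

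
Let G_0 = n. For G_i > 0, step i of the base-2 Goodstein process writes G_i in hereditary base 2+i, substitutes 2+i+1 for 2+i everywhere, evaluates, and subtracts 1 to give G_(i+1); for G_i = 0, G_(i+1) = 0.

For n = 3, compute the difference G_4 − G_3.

-1

base 2: 3 = 2 + 1; at 3: 3 + 1 = 4; next = 3
base 3: 3 = 3; at 4: 4 = 4; next = 3
base 4: 3 = 3; at 5: 3 = 3; next = 2
base 5: 2 = 2; at 6: 2 = 2; next = 1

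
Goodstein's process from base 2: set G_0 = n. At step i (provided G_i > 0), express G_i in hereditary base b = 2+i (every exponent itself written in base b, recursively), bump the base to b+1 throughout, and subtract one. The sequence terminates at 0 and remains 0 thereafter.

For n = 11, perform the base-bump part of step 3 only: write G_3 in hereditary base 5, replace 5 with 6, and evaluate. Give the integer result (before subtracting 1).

step 0: 11 = 2^(2 + 1) + 2 + 1; sub 3 for 2: 3^(3 + 1) + 3 + 1; = 85; G_1 = 85−1 = 84
step 1: 84 = 3^(3 + 1) + 3; sub 4 for 3: 4^(4 + 1) + 4; = 1028; G_2 = 1028−1 = 1027
step 2: 1027 = 4^(4 + 1) + 3; sub 5 for 4: 5^(5 + 1) + 3; = 15628; G_3 = 15628−1 = 15627
step 3: 15627 = 5^(5 + 1) + 2; sub 6 for 5: 6^(6 + 1) + 2; = 279938; G_4 = 279938−1 = 279937

279938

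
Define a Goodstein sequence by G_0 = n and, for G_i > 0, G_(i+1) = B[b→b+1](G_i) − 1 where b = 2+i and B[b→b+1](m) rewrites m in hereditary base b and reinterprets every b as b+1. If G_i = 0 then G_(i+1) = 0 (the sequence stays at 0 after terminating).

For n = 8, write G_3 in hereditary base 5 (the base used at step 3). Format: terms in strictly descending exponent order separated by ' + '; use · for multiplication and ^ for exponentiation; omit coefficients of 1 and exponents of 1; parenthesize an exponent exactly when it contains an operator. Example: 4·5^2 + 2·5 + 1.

2·5^5 + 2·5^2 + 2·5

step 0: 8 = 2^(2 + 1); sub 3 for 2: 3^(3 + 1); = 81; G_1 = 81−1 = 80
step 1: 80 = 2·3^3 + 2·3^2 + 2·3 + 2; sub 4 for 3: 2·4^4 + 2·4^2 + 2·4 + 2; = 554; G_2 = 554−1 = 553
step 2: 553 = 2·4^4 + 2·4^2 + 2·4 + 1; sub 5 for 4: 2·5^5 + 2·5^2 + 2·5 + 1; = 6311; G_3 = 6311−1 = 6310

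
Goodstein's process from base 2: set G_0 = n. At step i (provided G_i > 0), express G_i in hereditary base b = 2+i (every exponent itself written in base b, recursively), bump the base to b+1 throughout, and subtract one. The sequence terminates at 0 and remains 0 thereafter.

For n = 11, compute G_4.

279937

[0] 11 ≡ 2^(2 + 1) + 2 + 1 (base 2). Lift 3: 85. −1: 84.
[1] 84 ≡ 3^(3 + 1) + 3 (base 3). Lift 4: 1028. −1: 1027.
[2] 1027 ≡ 4^(4 + 1) + 3 (base 4). Lift 5: 15628. −1: 15627.
[3] 15627 ≡ 5^(5 + 1) + 2 (base 5). Lift 6: 279938. −1: 279937.
[4] 279937 ≡ 6^(6 + 1) + 1 (base 6). Lift 7: 5764802. −1: 5764801.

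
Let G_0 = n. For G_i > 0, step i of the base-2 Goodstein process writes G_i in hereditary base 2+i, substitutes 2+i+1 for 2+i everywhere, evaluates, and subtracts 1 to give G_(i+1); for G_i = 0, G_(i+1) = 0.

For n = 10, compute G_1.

83

[0] 10 ≡ 2^(2 + 1) + 2 (base 2). Lift 3: 84. −1: 83.
[1] 83 ≡ 3^(3 + 1) + 2 (base 3). Lift 4: 1026. −1: 1025.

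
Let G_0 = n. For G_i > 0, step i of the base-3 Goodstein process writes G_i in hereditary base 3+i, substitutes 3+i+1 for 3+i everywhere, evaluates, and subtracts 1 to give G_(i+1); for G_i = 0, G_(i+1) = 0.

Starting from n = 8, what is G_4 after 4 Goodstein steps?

step 0: 8 = 2·3 + 2; sub 4 for 3: 2·4 + 2; = 10; G_1 = 10−1 = 9
step 1: 9 = 2·4 + 1; sub 5 for 4: 2·5 + 1; = 11; G_2 = 11−1 = 10
step 2: 10 = 2·5; sub 6 for 5: 2·6; = 12; G_3 = 12−1 = 11
step 3: 11 = 6 + 5; sub 7 for 6: 7 + 5; = 12; G_4 = 12−1 = 11
step 4: 11 = 7 + 4; sub 8 for 7: 8 + 4; = 12; G_5 = 12−1 = 11

11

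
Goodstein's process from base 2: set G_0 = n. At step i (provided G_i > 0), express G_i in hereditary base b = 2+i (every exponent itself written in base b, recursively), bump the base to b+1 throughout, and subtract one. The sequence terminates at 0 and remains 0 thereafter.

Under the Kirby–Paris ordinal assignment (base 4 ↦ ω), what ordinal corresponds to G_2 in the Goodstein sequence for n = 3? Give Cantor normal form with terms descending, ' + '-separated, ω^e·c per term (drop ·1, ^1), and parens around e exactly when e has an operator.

3

3 —HB2→ 2 + 1 —bump→ 3 + 1 = 4 —(−1)→ 3
3 —HB3→ 3 —bump→ 4 = 4 —(−1)→ 3
3 —HB4→ 3 —bump→ 3 = 3 —(−1)→ 2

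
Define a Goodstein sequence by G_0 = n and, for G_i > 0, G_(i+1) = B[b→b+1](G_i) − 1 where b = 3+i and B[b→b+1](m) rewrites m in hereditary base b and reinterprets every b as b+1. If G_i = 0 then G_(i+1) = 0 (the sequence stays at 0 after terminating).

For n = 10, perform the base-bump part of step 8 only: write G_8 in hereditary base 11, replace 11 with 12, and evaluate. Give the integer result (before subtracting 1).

10 —HB3→ 3^2 + 1 —bump→ 4^2 + 1 = 17 —(−1)→ 16
16 —HB4→ 4^2 —bump→ 5^2 = 25 —(−1)→ 24
24 —HB5→ 4·5 + 4 —bump→ 4·6 + 4 = 28 —(−1)→ 27
27 —HB6→ 4·6 + 3 —bump→ 4·7 + 3 = 31 —(−1)→ 30
30 —HB7→ 4·7 + 2 —bump→ 4·8 + 2 = 34 —(−1)→ 33
33 —HB8→ 4·8 + 1 —bump→ 4·9 + 1 = 37 —(−1)→ 36
36 —HB9→ 4·9 —bump→ 4·10 = 40 —(−1)→ 39
39 —HB10→ 3·10 + 9 —bump→ 3·11 + 9 = 42 —(−1)→ 41
41 —HB11→ 3·11 + 8 —bump→ 3·12 + 8 = 44 —(−1)→ 43

44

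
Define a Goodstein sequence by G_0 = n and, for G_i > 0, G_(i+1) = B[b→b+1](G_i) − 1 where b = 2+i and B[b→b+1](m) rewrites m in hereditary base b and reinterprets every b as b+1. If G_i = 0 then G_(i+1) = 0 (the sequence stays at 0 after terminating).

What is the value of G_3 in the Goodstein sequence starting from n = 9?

i=0: 9 = 2^(2 + 1) + 1 (b=2); 2→3: 3^(3 + 1) + 1 = 82; 82−1 = 81
i=1: 81 = 3^(3 + 1) (b=3); 3→4: 4^(4 + 1) = 1024; 1024−1 = 1023
i=2: 1023 = 3·4^4 + 3·4^3 + 3·4^2 + 3·4 + 3 (b=4); 4→5: 3·5^5 + 3·5^3 + 3·5^2 + 3·5 + 3 = 9843; 9843−1 = 9842

9842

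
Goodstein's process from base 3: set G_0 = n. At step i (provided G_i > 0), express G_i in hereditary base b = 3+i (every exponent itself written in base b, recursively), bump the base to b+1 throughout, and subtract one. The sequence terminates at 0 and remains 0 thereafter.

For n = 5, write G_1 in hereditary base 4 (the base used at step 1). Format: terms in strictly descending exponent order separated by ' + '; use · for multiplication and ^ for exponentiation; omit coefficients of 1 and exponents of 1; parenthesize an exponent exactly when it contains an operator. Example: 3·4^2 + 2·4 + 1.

G_0=5  [base 3] 3 + 2  →[3↦4]→  4 + 2 = 6  −1 ⇒ G_1=5
G_1=5  [base 4] 4 + 1  →[4↦5]→  5 + 1 = 6  −1 ⇒ G_2=5

4 + 1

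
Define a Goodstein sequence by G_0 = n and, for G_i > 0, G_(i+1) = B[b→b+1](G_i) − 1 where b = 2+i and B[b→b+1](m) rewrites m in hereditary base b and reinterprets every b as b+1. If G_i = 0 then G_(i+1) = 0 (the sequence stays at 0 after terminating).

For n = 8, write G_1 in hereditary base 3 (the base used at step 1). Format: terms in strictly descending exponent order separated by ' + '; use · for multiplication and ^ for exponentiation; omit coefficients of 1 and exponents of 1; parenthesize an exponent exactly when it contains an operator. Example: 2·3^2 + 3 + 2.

2·3^3 + 2·3^2 + 2·3 + 2

8 —HB2→ 2^(2 + 1) —bump→ 3^(3 + 1) = 81 —(−1)→ 80
80 —HB3→ 2·3^3 + 2·3^2 + 2·3 + 2 —bump→ 2·4^4 + 2·4^2 + 2·4 + 2 = 554 —(−1)→ 553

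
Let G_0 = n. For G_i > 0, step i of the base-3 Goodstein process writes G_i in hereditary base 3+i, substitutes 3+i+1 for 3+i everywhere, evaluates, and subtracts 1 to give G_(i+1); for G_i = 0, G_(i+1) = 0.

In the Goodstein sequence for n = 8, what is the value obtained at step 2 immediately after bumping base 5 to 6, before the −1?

12

G_0 = 8. HB_3(8) = 2·3 + 2. Bump = 10. G_1 = 9.
G_1 = 9. HB_4(9) = 2·4 + 1. Bump = 11. G_2 = 10.
G_2 = 10. HB_5(10) = 2·5. Bump = 12. G_3 = 11.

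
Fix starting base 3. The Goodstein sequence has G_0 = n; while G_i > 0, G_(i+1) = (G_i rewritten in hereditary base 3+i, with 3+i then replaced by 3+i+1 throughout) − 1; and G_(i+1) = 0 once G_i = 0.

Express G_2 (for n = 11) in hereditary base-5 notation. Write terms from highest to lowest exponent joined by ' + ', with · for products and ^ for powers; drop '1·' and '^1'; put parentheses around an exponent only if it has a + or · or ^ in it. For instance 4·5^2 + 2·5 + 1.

step 0: 11 = 3^2 + 2; sub 4 for 3: 4^2 + 2; = 18; G_1 = 18−1 = 17
step 1: 17 = 4^2 + 1; sub 5 for 4: 5^2 + 1; = 26; G_2 = 26−1 = 25

5^2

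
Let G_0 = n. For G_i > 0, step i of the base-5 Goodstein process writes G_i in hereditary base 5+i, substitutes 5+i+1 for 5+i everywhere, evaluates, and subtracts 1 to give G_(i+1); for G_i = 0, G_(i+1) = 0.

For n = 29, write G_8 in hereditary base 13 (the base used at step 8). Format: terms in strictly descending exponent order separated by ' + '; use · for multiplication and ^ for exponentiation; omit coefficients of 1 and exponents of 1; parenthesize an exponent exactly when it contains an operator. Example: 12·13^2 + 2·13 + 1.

[0] 29 ≡ 5^2 + 4 (base 5). Lift 6: 40. −1: 39.
[1] 39 ≡ 6^2 + 3 (base 6). Lift 7: 52. −1: 51.
[2] 51 ≡ 7^2 + 2 (base 7). Lift 8: 66. −1: 65.
[3] 65 ≡ 8^2 + 1 (base 8). Lift 9: 82. −1: 81.
[4] 81 ≡ 9^2 (base 9). Lift 10: 100. −1: 99.
[5] 99 ≡ 9·10 + 9 (base 10). Lift 11: 108. −1: 107.
[6] 107 ≡ 9·11 + 8 (base 11). Lift 12: 116. −1: 115.
[7] 115 ≡ 9·12 + 7 (base 12). Lift 13: 124. −1: 123.

9·13 + 6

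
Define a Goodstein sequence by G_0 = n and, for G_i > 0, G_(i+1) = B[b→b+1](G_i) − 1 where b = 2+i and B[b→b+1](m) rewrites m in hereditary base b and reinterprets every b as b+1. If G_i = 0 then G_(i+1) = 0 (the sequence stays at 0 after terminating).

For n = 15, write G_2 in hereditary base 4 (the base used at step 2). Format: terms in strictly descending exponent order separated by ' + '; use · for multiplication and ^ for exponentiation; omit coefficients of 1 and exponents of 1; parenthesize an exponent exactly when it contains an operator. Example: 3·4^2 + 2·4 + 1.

4^(4 + 1) + 4^4 + 3

step 0: 15 = 2^(2 + 1) + 2^2 + 2 + 1; sub 3 for 2: 3^(3 + 1) + 3^3 + 3 + 1; = 112; G_1 = 112−1 = 111
step 1: 111 = 3^(3 + 1) + 3^3 + 3; sub 4 for 3: 4^(4 + 1) + 4^4 + 4; = 1284; G_2 = 1284−1 = 1283
step 2: 1283 = 4^(4 + 1) + 4^4 + 3; sub 5 for 4: 5^(5 + 1) + 5^5 + 3; = 18753; G_3 = 18753−1 = 18752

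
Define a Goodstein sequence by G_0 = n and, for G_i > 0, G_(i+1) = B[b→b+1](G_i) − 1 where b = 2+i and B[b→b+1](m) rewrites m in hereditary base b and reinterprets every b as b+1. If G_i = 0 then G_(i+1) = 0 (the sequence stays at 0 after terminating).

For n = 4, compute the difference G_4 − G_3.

23

G_0 = 4. HB_2(4) = 2^2. Bump = 27. G_1 = 26.
G_1 = 26. HB_3(26) = 2·3^2 + 2·3 + 2. Bump = 42. G_2 = 41.
G_2 = 41. HB_4(41) = 2·4^2 + 2·4 + 1. Bump = 61. G_3 = 60.
G_3 = 60. HB_5(60) = 2·5^2 + 2·5. Bump = 84. G_4 = 83.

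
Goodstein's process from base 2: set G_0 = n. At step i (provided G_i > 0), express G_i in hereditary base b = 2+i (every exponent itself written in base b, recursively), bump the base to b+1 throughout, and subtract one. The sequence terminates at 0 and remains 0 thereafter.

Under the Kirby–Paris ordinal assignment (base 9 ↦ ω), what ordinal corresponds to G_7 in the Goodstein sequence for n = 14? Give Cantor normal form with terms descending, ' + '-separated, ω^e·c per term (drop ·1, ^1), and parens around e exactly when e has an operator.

ω^(ω + 1) + ω^5·5 + ω^4·5 + ω^3·5 + ω^2·5 + ω·5 + 2

(0) 14|_2 = 2^(2 + 1) + 2^2 + 2 ↦ 3^(3 + 1) + 3^3 + 3|_3 = 111 ⇒ 110
(1) 110|_3 = 3^(3 + 1) + 3^3 + 2 ↦ 4^(4 + 1) + 4^4 + 2|_4 = 1282 ⇒ 1281
(2) 1281|_4 = 4^(4 + 1) + 4^4 + 1 ↦ 5^(5 + 1) + 5^5 + 1|_5 = 18751 ⇒ 18750
(3) 18750|_5 = 5^(5 + 1) + 5^5 ↦ 6^(6 + 1) + 6^6|_6 = 326592 ⇒ 326591
(4) 326591|_6 = 6^(6 + 1) + 5·6^5 + 5·6^4 + 5·6^3 + 5·6^2 + 5·6 + 5 ↦ 7^(7 + 1) + 5·7^5 + 5·7^4 + 5·7^3 + 5·7^2 + 5·7 + 5|_7 = 5862841 ⇒ 5862840
(5) 5862840|_7 = 7^(7 + 1) + 5·7^5 + 5·7^4 + 5·7^3 + 5·7^2 + 5·7 + 4 ↦ 8^(8 + 1) + 5·8^5 + 5·8^4 + 5·8^3 + 5·8^2 + 5·8 + 4|_8 = 134404972 ⇒ 134404971
(6) 134404971|_8 = 8^(8 + 1) + 5·8^5 + 5·8^4 + 5·8^3 + 5·8^2 + 5·8 + 3 ↦ 9^(9 + 1) + 5·9^5 + 5·9^4 + 5·9^3 + 5·9^2 + 5·9 + 3|_9 = 3487116549 ⇒ 3487116548
(7) 3487116548|_9 = 9^(9 + 1) + 5·9^5 + 5·9^4 + 5·9^3 + 5·9^2 + 5·9 + 2 ↦ 10^(10 + 1) + 5·10^5 + 5·10^4 + 5·10^3 + 5·10^2 + 5·10 + 2|_10 = 100000555552 ⇒ 100000555551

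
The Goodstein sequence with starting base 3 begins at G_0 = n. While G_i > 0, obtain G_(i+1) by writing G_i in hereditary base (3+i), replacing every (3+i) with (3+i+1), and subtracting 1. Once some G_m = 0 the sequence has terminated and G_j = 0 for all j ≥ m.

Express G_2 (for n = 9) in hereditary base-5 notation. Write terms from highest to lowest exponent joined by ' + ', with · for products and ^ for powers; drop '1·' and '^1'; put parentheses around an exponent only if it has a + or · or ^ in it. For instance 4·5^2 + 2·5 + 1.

3·5 + 2

(0) 9|_3 = 3^2 ↦ 4^2|_4 = 16 ⇒ 15
(1) 15|_4 = 3·4 + 3 ↦ 3·5 + 3|_5 = 18 ⇒ 17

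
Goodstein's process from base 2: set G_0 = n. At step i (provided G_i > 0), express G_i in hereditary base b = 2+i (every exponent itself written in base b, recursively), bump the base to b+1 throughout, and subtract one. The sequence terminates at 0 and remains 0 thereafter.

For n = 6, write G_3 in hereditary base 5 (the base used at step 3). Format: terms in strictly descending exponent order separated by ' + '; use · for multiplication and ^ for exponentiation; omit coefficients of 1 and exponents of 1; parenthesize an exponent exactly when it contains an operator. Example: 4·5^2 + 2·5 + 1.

[0] 6 ≡ 2^2 + 2 (base 2). Lift 3: 30. −1: 29.
[1] 29 ≡ 3^3 + 2 (base 3). Lift 4: 258. −1: 257.
[2] 257 ≡ 4^4 + 1 (base 4). Lift 5: 3126. −1: 3125.

5^5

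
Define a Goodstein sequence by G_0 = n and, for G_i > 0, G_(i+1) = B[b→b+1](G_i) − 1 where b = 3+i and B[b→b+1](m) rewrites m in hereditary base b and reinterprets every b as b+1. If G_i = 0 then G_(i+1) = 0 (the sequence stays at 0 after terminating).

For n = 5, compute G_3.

base 3: 5 = 3 + 2; at 4: 4 + 2 = 6; next = 5
base 4: 5 = 4 + 1; at 5: 5 + 1 = 6; next = 5
base 5: 5 = 5; at 6: 6 = 6; next = 5

5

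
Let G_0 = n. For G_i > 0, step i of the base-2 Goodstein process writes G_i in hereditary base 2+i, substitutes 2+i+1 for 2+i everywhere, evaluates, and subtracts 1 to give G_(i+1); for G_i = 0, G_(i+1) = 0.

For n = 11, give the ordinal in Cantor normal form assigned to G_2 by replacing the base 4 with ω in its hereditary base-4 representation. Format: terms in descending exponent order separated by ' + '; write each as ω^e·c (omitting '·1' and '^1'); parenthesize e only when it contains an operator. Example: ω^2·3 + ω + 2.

base 2: 11 = 2^(2 + 1) + 2 + 1; at 3: 3^(3 + 1) + 3 + 1 = 85; next = 84
base 3: 84 = 3^(3 + 1) + 3; at 4: 4^(4 + 1) + 4 = 1028; next = 1027
base 4: 1027 = 4^(4 + 1) + 3; at 5: 5^(5 + 1) + 3 = 15628; next = 15627

ω^(ω + 1) + 3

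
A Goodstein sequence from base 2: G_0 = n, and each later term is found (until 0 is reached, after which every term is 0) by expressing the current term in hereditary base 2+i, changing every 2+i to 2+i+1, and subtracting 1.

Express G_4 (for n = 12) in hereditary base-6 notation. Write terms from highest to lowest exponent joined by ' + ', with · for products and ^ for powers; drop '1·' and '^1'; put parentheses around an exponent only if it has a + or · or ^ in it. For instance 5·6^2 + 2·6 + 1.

[0] 12 ≡ 2^(2 + 1) + 2^2 (base 2). Lift 3: 108. −1: 107.
[1] 107 ≡ 3^(3 + 1) + 2·3^2 + 2·3 + 2 (base 3). Lift 4: 1066. −1: 1065.
[2] 1065 ≡ 4^(4 + 1) + 2·4^2 + 2·4 + 1 (base 4). Lift 5: 15686. −1: 15685.
[3] 15685 ≡ 5^(5 + 1) + 2·5^2 + 2·5 (base 5). Lift 6: 280020. −1: 280019.

6^(6 + 1) + 2·6^2 + 6 + 5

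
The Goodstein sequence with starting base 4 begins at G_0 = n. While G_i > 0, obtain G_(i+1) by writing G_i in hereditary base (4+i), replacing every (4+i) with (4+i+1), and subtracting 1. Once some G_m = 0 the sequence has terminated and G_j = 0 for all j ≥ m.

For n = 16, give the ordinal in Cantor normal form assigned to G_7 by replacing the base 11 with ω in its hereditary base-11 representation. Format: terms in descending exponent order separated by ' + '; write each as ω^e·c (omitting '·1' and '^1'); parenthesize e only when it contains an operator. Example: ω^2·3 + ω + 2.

ω·3 + 8

step 0: 16 = 4^2; sub 5 for 4: 5^2; = 25; G_1 = 25−1 = 24
step 1: 24 = 4·5 + 4; sub 6 for 5: 4·6 + 4; = 28; G_2 = 28−1 = 27
step 2: 27 = 4·6 + 3; sub 7 for 6: 4·7 + 3; = 31; G_3 = 31−1 = 30
step 3: 30 = 4·7 + 2; sub 8 for 7: 4·8 + 2; = 34; G_4 = 34−1 = 33
step 4: 33 = 4·8 + 1; sub 9 for 8: 4·9 + 1; = 37; G_5 = 37−1 = 36
step 5: 36 = 4·9; sub 10 for 9: 4·10; = 40; G_6 = 40−1 = 39
step 6: 39 = 3·10 + 9; sub 11 for 10: 3·11 + 9; = 42; G_7 = 42−1 = 41
step 7: 41 = 3·11 + 8; sub 12 for 11: 3·12 + 8; = 44; G_8 = 44−1 = 43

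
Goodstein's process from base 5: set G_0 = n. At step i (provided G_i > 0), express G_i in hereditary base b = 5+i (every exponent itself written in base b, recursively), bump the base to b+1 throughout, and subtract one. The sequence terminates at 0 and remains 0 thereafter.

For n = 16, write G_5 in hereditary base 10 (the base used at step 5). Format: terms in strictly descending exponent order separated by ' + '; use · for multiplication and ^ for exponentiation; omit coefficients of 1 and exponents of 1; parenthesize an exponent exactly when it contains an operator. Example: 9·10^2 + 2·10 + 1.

2·10 + 3

(0) 16|_5 = 3·5 + 1 ↦ 3·6 + 1|_6 = 19 ⇒ 18
(1) 18|_6 = 3·6 ↦ 3·7|_7 = 21 ⇒ 20
(2) 20|_7 = 2·7 + 6 ↦ 2·8 + 6|_8 = 22 ⇒ 21
(3) 21|_8 = 2·8 + 5 ↦ 2·9 + 5|_9 = 23 ⇒ 22
(4) 22|_9 = 2·9 + 4 ↦ 2·10 + 4|_10 = 24 ⇒ 23
(5) 23|_10 = 2·10 + 3 ↦ 2·11 + 3|_11 = 25 ⇒ 24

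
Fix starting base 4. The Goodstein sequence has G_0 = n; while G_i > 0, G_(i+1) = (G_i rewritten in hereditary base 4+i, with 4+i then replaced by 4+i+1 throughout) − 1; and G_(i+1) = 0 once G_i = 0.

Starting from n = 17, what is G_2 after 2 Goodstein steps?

35

step 0: 17 = 4^2 + 1; sub 5 for 4: 5^2 + 1; = 26; G_1 = 26−1 = 25
step 1: 25 = 5^2; sub 6 for 5: 6^2; = 36; G_2 = 36−1 = 35
step 2: 35 = 5·6 + 5; sub 7 for 6: 5·7 + 5; = 40; G_3 = 40−1 = 39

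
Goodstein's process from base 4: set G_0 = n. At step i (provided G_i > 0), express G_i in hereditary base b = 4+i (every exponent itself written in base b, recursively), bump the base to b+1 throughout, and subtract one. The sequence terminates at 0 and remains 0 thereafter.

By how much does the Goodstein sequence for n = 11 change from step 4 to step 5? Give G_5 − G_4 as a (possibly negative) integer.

G_0 = 11. HB_4(11) = 2·4 + 3. Bump = 13. G_1 = 12.
G_1 = 12. HB_5(12) = 2·5 + 2. Bump = 14. G_2 = 13.
G_2 = 13. HB_6(13) = 2·6 + 1. Bump = 15. G_3 = 14.
G_3 = 14. HB_7(14) = 2·7. Bump = 16. G_4 = 15.
G_4 = 15. HB_8(15) = 8 + 7. Bump = 16. G_5 = 15.

0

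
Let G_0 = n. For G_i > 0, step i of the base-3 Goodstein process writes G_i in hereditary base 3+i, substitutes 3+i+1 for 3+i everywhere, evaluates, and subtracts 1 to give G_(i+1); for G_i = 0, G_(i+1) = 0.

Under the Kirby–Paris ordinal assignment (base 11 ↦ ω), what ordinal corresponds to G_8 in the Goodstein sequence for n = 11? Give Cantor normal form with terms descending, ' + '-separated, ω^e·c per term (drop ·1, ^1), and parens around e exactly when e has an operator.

ω·5

G_0=11  [base 3] 3^2 + 2  →[3↦4]→  4^2 + 2 = 18  −1 ⇒ G_1=17
G_1=17  [base 4] 4^2 + 1  →[4↦5]→  5^2 + 1 = 26  −1 ⇒ G_2=25
G_2=25  [base 5] 5^2  →[5↦6]→  6^2 = 36  −1 ⇒ G_3=35
G_3=35  [base 6] 5·6 + 5  →[6↦7]→  5·7 + 5 = 40  −1 ⇒ G_4=39
G_4=39  [base 7] 5·7 + 4  →[7↦8]→  5·8 + 4 = 44  −1 ⇒ G_5=43
G_5=43  [base 8] 5·8 + 3  →[8↦9]→  5·9 + 3 = 48  −1 ⇒ G_6=47
G_6=47  [base 9] 5·9 + 2  →[9↦10]→  5·10 + 2 = 52  −1 ⇒ G_7=51
G_7=51  [base 10] 5·10 + 1  →[10↦11]→  5·11 + 1 = 56  −1 ⇒ G_8=55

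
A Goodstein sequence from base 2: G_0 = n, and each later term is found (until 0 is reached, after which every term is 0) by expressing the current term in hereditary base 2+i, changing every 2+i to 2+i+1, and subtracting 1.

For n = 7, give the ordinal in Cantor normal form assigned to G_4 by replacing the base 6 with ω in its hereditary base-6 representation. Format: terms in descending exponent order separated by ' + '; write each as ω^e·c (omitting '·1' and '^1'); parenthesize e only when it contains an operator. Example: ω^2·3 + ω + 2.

ω^ω + 1

base 2: 7 = 2^2 + 2 + 1; at 3: 3^3 + 3 + 1 = 31; next = 30
base 3: 30 = 3^3 + 3; at 4: 4^4 + 4 = 260; next = 259
base 4: 259 = 4^4 + 3; at 5: 5^5 + 3 = 3128; next = 3127
base 5: 3127 = 5^5 + 2; at 6: 6^6 + 2 = 46658; next = 46657
base 6: 46657 = 6^6 + 1; at 7: 7^7 + 1 = 823544; next = 823543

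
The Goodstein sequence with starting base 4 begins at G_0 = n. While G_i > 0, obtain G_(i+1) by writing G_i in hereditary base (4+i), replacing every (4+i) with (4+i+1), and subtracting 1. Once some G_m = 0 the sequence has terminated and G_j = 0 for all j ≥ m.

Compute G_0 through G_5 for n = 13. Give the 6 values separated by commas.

13, 15, 17, 18, 19, 20

base 4: 13 = 3·4 + 1; at 5: 3·5 + 1 = 16; next = 15
base 5: 15 = 3·5; at 6: 3·6 = 18; next = 17
base 6: 17 = 2·6 + 5; at 7: 2·7 + 5 = 19; next = 18
base 7: 18 = 2·7 + 4; at 8: 2·8 + 4 = 20; next = 19
base 8: 19 = 2·8 + 3; at 9: 2·9 + 3 = 21; next = 20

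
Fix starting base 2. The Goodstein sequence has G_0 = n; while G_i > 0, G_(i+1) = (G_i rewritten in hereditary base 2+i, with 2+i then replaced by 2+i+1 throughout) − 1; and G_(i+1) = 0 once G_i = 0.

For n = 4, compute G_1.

26

G_0 = 4. HB_2(4) = 2^2. Bump = 27. G_1 = 26.
G_1 = 26. HB_3(26) = 2·3^2 + 2·3 + 2. Bump = 42. G_2 = 41.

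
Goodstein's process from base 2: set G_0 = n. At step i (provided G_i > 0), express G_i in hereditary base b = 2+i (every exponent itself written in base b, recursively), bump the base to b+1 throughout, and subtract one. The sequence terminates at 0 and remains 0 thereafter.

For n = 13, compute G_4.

(0) 13|_2 = 2^(2 + 1) + 2^2 + 1 ↦ 3^(3 + 1) + 3^3 + 1|_3 = 109 ⇒ 108
(1) 108|_3 = 3^(3 + 1) + 3^3 ↦ 4^(4 + 1) + 4^4|_4 = 1280 ⇒ 1279
(2) 1279|_4 = 4^(4 + 1) + 3·4^3 + 3·4^2 + 3·4 + 3 ↦ 5^(5 + 1) + 3·5^3 + 3·5^2 + 3·5 + 3|_5 = 16093 ⇒ 16092
(3) 16092|_5 = 5^(5 + 1) + 3·5^3 + 3·5^2 + 3·5 + 2 ↦ 6^(6 + 1) + 3·6^3 + 3·6^2 + 3·6 + 2|_6 = 280712 ⇒ 280711

280711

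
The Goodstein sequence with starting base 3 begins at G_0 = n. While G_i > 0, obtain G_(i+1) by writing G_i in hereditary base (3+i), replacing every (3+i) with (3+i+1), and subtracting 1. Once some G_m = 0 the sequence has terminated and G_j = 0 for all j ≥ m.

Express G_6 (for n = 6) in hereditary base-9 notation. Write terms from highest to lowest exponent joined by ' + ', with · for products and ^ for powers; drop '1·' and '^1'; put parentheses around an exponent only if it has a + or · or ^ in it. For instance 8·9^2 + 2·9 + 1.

(0) 6|_3 = 2·3 ↦ 2·4|_4 = 8 ⇒ 7
(1) 7|_4 = 4 + 3 ↦ 5 + 3|_5 = 8 ⇒ 7
(2) 7|_5 = 5 + 2 ↦ 6 + 2|_6 = 8 ⇒ 7
(3) 7|_6 = 6 + 1 ↦ 7 + 1|_7 = 8 ⇒ 7
(4) 7|_7 = 7 ↦ 8|_8 = 8 ⇒ 7
(5) 7|_8 = 7 ↦ 7|_9 = 7 ⇒ 6

6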